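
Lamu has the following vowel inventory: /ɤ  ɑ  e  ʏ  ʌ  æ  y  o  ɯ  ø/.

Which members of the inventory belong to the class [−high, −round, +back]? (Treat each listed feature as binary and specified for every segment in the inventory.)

Eliminate segments failing any feature: /e, æ/ are [−back]; /ʏ, y, ɯ/ are [+high]; /o, ø/ are [+round]. The remaining /ɤ, ɑ, ʌ/ satisfy [−high], [−round], [+back].

ɤ, ɑ, ʌ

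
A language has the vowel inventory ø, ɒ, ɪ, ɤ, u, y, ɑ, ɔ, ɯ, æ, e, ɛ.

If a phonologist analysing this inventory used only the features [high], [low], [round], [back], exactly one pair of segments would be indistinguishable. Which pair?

Both /ɛ/ and /e/ are [-high], [-low], [-round], [-back]. Since the list omits [tense] — which does distinguish the mid front unrounded lax vowel from the mid front unrounded tense vowel — this pair collapses; all other pairs remain distinct.

ɛ, e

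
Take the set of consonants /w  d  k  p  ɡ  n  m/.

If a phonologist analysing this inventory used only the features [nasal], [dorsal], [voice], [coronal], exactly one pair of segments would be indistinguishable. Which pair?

ɡ, w

Both /ɡ/ and /w/ are [−nasal], [+dorsal], [+voice], [−coronal]. Since the list omits [sonorant], [continuant], [labial] and [round] — which do distinguish the voiced velar stop from the labial-velar glide — this pair collapses; all other pairs remain distinct.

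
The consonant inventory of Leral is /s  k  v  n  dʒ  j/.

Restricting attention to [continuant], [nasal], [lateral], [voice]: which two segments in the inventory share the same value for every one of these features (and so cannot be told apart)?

Both /v/ and /j/ are [+continuant], [-nasal], [-lateral], [+voice]. Since the list omits [sonorant], [labial] and [dorsal] — which do distinguish the voiced labiodental fricative from the palatal glide — this pair collapses; all other pairs remain distinct.

v, j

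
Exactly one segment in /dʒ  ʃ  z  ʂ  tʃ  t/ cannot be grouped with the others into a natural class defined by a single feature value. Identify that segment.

The remaining segments after removing /t/ share [+strident]; /t/ (voiceless alveolar stop) is [−strident]. For every other candidate removal, the leftover set fails to share any single feature value that the removed segment lacks.

t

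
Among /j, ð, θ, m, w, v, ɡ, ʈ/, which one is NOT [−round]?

w

/ɡ, ʈ, v, ð, m, j, θ/ are all [−round]; /w/ (labial-velar glide) is [+round].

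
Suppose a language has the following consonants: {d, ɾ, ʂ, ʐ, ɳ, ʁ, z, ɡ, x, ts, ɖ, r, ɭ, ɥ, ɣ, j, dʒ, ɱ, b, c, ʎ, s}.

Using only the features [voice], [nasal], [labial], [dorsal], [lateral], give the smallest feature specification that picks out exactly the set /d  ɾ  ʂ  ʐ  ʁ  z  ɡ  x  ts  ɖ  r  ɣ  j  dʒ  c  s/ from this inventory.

[−nasal, −lateral, −labial]

/d, ɾ, ʂ, ʐ, ʁ, z, ɡ, x, ts, ɖ, r, ɣ, j, dʒ, c, s/ are all [−nasal], [−lateral], [−labial], and no other segment in the inventory matches all three values. Dropping any one of them over-generates: [−lateral, −labial] alone would also admit /ɳ/; [−nasal, −labial] alone would also admit /ɭ, ʎ/; [−nasal, −lateral] alone would also admit /ɥ, b/. No other combination of two listed features picks out exactly this set either, so fewer than three features will not do.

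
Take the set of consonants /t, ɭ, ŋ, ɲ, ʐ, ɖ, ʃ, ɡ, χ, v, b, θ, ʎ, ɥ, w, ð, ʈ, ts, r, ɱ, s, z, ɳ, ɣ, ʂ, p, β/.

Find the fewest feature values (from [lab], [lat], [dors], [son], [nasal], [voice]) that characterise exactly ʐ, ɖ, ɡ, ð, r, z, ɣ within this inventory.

The class [+voice], [-nasal], [-lateral], [-labial] has exactly /ʐ, ɖ, ɡ, ð, r, z, ɣ/ as its extension in this inventory. No smaller conjunction from the listed features achieves this: [-nasal, -lateral, -labial] alone would also admit /t, ʃ, χ, θ, …/; [+voice, -lateral, -labial] alone would also admit /ŋ, ɲ, ɳ/; [+voice, -nasal, -labial] alone would also admit /ɭ, ʎ/; [+voice, -nasal, -lateral] alone would also admit /v, b, ɥ, w, …/; and checking the remaining three-feature bundles turns up none with this extension.

[+voice, -nasal, -lat, -lab]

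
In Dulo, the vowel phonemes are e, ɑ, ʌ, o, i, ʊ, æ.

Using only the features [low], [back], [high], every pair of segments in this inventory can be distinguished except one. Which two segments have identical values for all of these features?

o, ʌ

On the given features, /o/ and /ʌ/ have an identical profile: [-low], [+back], [-high]. No other two segments in the inventory coincide on all 3 features. (They do differ in [labial], [round] and [tense], which are not among the given features.)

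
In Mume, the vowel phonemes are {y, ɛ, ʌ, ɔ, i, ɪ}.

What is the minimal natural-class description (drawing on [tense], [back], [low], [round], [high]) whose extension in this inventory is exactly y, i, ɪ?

[+high]

The target set is precisely the extension of [+high] in this inventory.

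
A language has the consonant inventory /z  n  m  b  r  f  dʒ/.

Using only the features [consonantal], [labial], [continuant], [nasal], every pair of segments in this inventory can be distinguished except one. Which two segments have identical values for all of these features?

On the given features, /r/ and /z/ have an identical profile: [+consonantal], [-labial], [+continuant], [-nasal]. No other two segments in the inventory coincide on all 4 features. (They do differ in [sonorant] and [strident], which are not among the given features.)

r, z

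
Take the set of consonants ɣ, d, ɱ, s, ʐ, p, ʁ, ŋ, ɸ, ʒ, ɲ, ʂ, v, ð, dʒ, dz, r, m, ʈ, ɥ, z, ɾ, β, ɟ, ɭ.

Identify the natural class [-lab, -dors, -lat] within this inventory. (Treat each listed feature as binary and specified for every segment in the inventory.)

Among the inventory, the [-labial] segments are /ɣ, d, s, ʐ, ʁ, ŋ, ʒ, ɲ, ʂ, ð, dʒ, dz, r, ʈ, z, ɾ, ɟ, ɭ/.
Then [-dorsal] gives /d, s, ʐ, ʒ, ʂ, ð, dʒ, dz, r, ʈ, z, ɾ, ɭ/.
Of those, [-lateral] leaves /d, s, ʐ, ʒ, ʂ, ð, dʒ, dz, r, ʈ, z, ɾ/.

d, s, ʐ, ʒ, ʂ, ð, dʒ, dz, r, ʈ, z, ɾ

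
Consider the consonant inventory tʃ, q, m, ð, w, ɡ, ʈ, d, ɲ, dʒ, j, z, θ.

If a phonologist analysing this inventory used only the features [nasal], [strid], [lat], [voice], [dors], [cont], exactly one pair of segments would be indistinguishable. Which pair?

On the given features, /j/ and /w/ have an identical profile: [−nasal], [−strident], [−lateral], [+voice], [+dorsal], [+continuant]. No other two segments in the inventory coincide on all 6 features. (They do differ in [labial], [round] and [back], which are not among the given features.)

j, w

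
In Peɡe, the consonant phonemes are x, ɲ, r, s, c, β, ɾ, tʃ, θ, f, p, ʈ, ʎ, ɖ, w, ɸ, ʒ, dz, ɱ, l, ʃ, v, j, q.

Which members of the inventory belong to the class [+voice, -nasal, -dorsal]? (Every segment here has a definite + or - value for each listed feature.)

r, β, ɾ, ɖ, ʒ, dz, l, v

Checking each segment against [+voice], [-nasal], [-dorsal]: /r/ (alveolar trill), /β/ (voiced bilabial fricative), /ɾ/ (alveolar tap), /ɖ/ (voiced retroflex stop), /ʒ/ (voiced postalveolar fricative), /dz/ (voiced alveolar affricate), among others, satisfy every feature; every other segment in the inventory fails at least one.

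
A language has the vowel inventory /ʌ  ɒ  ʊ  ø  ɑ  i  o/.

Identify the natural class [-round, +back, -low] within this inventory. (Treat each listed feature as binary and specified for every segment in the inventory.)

Eliminate segments failing any feature: /ɒ, ʊ, ø, o/ are [+round]; /ɑ/ is [+low]; /i/ is [-back]. The remaining /ʌ/ satisfy [-round], [+back], [-low].

ʌ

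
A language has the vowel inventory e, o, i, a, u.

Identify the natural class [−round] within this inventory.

e, i, a

The feature [round] marks segments produced with lip rounding. In this inventory /e, i, a/ lack that property, so they are [−round]; /o, u/ are [+round].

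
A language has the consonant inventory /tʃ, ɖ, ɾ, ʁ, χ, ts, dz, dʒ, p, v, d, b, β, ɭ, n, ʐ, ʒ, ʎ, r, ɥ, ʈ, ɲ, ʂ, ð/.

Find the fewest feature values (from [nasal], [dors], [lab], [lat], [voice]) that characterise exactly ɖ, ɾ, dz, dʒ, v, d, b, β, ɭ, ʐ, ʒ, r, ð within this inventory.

Every target segment is [+voice], [−nasal], [−dorsal]; each remaining inventory member fails at least one of these. Each conjunct is needed — [−nasal, −dorsal] alone would also admit /tʃ, ts, p, ʈ, …/; [+voice, −dorsal] alone would also admit /n/; [+voice, −nasal] alone would also admit /ʁ, ʎ, ɥ/ — and no other combination of two listed features has exactly this extension, so three is the minimum.

[+voice, −nasal, −dors]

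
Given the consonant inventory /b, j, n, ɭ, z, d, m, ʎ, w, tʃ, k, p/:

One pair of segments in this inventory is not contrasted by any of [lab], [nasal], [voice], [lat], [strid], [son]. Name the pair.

/ɭ/ (retroflex lateral approximant) and /ʎ/ (palatal lateral approximant) are both [-labial], [-nasal], [+voice], [+lateral], [-strident], [+sonorant], so none of the listed features separates them. (They do differ in [dorsal], which is not among the given features.) Every other pair in the inventory differs on at least one listed feature.

ɭ, ʎ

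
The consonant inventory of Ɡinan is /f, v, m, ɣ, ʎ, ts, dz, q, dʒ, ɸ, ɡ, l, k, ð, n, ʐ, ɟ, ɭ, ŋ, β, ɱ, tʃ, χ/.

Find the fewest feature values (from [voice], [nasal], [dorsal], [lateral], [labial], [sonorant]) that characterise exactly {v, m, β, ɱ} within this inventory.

[+voice, +labial]

/v, m, β, ɱ/ are all [+voice], [+labial], and no other segment in the inventory matches both values. Dropping any one of them over-generates: [+labial] alone would also admit /f, ɸ/; [+voice] alone would also admit /ɣ, ʎ, dz, dʒ, …/. No other single listed feature picks out exactly this set either, so fewer than two features will not do.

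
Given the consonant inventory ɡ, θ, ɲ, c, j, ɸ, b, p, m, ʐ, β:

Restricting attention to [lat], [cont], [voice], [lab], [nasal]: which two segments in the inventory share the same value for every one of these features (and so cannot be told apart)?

On the given features, /ʐ/ and /j/ have an identical profile: [−lateral], [+continuant], [+voice], [−labial], [−nasal]. No other two segments in the inventory coincide on all 5 features. (They do differ in [sonorant], [strident] and [dorsal], which are not among the given features.)

ʐ, j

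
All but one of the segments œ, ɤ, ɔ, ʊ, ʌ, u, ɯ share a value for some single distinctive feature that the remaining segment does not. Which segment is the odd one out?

/ɔ, ɤ, ɯ, ʌ, ʊ, u/ are all [+back], but /œ/ (mid front rounded lax vowel) is [−back]. No other single segment can be removed to leave a set sharing one feature value that the removed segment lacks, so /œ/ is the odd one out.

œ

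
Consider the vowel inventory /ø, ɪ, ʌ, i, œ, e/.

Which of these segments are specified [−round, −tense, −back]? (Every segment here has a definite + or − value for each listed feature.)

ɪ

Eliminate segments failing any feature: /ø, œ/ are [+round]; /ʌ/ is [+back]; /i, e/ are [+tense]. The remaining /ɪ/ satisfy [−round], [−tense], [−back].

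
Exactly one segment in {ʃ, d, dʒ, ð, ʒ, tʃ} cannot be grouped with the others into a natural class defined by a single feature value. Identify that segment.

/dʒ, ʃ, ʒ, ð, tʃ/ are all [+distributed], but /d/ (voiced alveolar stop) is [-distributed]. No other single segment can be removed to leave a set sharing one feature value that the removed segment lacks, so /d/ is the odd one out.

d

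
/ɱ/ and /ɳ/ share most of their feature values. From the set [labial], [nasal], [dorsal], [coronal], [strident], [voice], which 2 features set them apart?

[labial], [coronal]

The two segments share [+nasal], [-dorsal], [-strident], [+voice]. The only features from the list on which they differ: /ɱ/ is [+labial] while /ɳ/ is [-labial]; /ɱ/ is [-coronal] while /ɳ/ is [+coronal].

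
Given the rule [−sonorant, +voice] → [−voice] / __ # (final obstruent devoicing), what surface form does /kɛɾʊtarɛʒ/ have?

[kɛɾʊtarɛʃ]

Only the final segment /ʒ/ is both word-final and matches the structural description. It is a voiced postalveolar fricative, so [−sonorant, +voice] holds; changing it to [−voice] with all other features held fixed yields /ʃ/ (voiceless postalveolar fricative). No other segment meets both the structural description and the environment, so the output is [kɛɾʊtarɛʃ].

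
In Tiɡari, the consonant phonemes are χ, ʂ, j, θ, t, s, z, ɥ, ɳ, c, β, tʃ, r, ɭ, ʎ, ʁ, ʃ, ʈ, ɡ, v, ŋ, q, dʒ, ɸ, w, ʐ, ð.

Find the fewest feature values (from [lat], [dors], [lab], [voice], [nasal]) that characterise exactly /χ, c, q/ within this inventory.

/χ, c, q/ are all [−voice], [+dorsal], and no other segment in the inventory matches both values. Dropping any one of them over-generates: [+dorsal] alone would also admit /j, ɥ, ʎ, ʁ, …/; [−voice] alone would also admit /ʂ, θ, t, s, …/. No other single listed feature picks out exactly this set either, so fewer than two features will not do.

[−voice, +dors]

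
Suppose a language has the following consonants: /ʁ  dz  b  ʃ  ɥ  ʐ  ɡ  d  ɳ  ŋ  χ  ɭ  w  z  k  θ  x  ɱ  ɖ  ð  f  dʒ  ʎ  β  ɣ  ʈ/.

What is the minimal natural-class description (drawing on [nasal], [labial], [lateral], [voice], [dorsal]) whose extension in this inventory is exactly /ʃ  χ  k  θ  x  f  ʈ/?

The target set is precisely the extension of [-voice] in this inventory.

[-voice]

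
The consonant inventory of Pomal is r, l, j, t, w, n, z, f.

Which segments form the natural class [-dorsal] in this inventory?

The feature [dorsal] marks segments articulated with the tongue body. In this inventory /r, l, t, n, z, f/ lack that property, so they are [-dorsal]; /j, w/ are [+dorsal].

r, l, t, n, z, f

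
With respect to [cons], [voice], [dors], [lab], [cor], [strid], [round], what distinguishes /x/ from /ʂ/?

[strident], [coronal], [dorsal]

/x/ (voiceless velar fricative) and /ʂ/ (voiceless retroflex fricative) agree on [+consonantal], [-voice], [-labial], [-round]. They differ on [strident] (/x/ [-], /ʂ/ [+]), [coronal] (/x/ [-], /ʂ/ [+]), [dorsal] (/x/ [+], /ʂ/ [-]).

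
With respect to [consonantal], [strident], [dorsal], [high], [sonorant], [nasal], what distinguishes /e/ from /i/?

[high]

/e/ is the mid front unrounded tense vowel and /i/ is the high front unrounded tense vowel. Both are [−consonantal], [−strident], [+dorsal], [+sonorant], [−nasal]. /e/ is [−high] while /i/ is [+high], so the distinguishing feature is [high].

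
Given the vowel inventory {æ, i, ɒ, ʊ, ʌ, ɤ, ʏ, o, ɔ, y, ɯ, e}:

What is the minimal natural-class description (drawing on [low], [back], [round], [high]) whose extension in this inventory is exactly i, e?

[−low, −back, −round]

/i, e/ are all [−low], [−back], [−round], and no other segment in the inventory matches all three values. Dropping any one of them over-generates: [−back, −round] alone would also admit /æ/; [−low, −round] alone would also admit /ʌ, ɤ, ɯ/; [−low, −back] alone would also admit /ʏ, y/. No other combination of two listed features picks out exactly this set either, so fewer than three features will not do.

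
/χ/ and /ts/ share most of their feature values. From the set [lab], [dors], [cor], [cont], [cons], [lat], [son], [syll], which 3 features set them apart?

/χ/ is the voiceless uvular fricative and /ts/ is the voiceless alveolar affricate. Both are [-labial], [+consonantal], [-lateral], [-sonorant], [-syllabic]. /χ/ is [+continuant] while /ts/ is [-continuant]; /χ/ is [-coronal] while /ts/ is [+coronal]; /χ/ is [+dorsal] while /ts/ is [-dorsal], so the distinguishing features are [continuant], [coronal], [dorsal].

[continuant], [coronal], [dorsal]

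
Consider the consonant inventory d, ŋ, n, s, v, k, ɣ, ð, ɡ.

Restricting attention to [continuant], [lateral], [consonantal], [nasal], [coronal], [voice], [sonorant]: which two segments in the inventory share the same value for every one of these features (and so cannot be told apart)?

ɣ, v

On the given features, /ɣ/ and /v/ have an identical profile: [+continuant], [-lateral], [+consonantal], [-nasal], [-coronal], [+voice], [-sonorant]. No other two segments in the inventory coincide on all 7 features. (They do differ in [labial] and [dorsal], which are not among the given features.)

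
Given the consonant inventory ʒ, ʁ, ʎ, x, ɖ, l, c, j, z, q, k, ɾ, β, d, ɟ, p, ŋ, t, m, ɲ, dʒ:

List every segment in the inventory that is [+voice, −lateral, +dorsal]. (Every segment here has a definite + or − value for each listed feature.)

ʁ, j, ɟ, ŋ, ɲ

Eliminate segments failing any feature: /ʒ, ɖ, z, ɾ, β, d, m, dʒ/ are [−dorsal]; /ʎ, l/ are [+lateral]; /x, c, q, k, p, t/ are [−voice]. The remaining /ʁ, j, ɟ, ŋ, ɲ/ satisfy [+voice], [−lateral], [+dorsal].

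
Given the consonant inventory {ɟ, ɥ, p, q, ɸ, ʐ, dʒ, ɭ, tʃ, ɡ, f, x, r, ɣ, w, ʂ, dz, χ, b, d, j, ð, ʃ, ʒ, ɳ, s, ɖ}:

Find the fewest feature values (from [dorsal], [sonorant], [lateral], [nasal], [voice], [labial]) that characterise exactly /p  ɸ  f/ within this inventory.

/p, ɸ, f/ are all [-voice], [+labial], and no other segment in the inventory matches both values. Dropping any one of them over-generates: [+labial] alone would also admit /ɥ, w, b/; [-voice] alone would also admit /q, tʃ, x, ʂ, …/. No other single listed feature picks out exactly this set either, so fewer than two features will not do.

[-voice, +labial]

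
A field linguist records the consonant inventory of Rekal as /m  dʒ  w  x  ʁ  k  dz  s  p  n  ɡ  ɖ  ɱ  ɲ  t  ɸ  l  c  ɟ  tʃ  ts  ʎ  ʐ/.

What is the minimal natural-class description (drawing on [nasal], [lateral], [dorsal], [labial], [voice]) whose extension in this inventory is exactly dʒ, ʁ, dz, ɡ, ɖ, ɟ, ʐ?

[+voice, −nasal, −lateral, −labial]

The class [+voice], [−nasal], [−lateral], [−labial] has exactly /dʒ, ʁ, dz, ɡ, ɖ, ɟ, ʐ/ as its extension in this inventory. No smaller conjunction from the listed features achieves this: [−nasal, −lateral, −labial] alone would also admit /x, k, s, t, …/; [+voice, −lateral, −labial] alone would also admit /n, ɲ/; [+voice, −nasal, −labial] alone would also admit /l, ʎ/; [+voice, −nasal, −lateral] alone would also admit /w/; and checking the remaining three-feature bundles turns up none with this extension.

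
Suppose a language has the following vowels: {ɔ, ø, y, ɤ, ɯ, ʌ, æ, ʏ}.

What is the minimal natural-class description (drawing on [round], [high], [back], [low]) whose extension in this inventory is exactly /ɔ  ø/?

[−high, +round]

/ɔ, ø/ are all [−high], [+round], and no other segment in the inventory matches both values. Dropping any one of them over-generates: [+round] alone would also admit /y, ʏ/; [−high] alone would also admit /ɤ, ʌ, æ/. No other single listed feature picks out exactly this set either, so fewer than two features will not do.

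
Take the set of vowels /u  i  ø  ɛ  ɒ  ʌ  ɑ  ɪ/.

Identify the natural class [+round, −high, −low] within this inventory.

ø

Eliminate segments failing any feature: /u/ is [+high]; /i, ɛ, ʌ, ɑ, ɪ/ are [−round]; /ɒ/ is [+low]. The remaining /ø/ satisfy [+round], [−high], [−low].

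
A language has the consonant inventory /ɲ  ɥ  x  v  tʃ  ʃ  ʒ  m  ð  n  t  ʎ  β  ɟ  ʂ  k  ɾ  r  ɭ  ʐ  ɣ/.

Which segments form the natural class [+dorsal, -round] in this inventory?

ɲ, x, ʎ, ɟ, k, ɣ

First, the [+dorsal] segments are /ɲ, ɥ, x, ʎ, ɟ, k, ɣ/.
Then [-round] leaves /ɲ, x, ʎ, ɟ, k, ɣ/.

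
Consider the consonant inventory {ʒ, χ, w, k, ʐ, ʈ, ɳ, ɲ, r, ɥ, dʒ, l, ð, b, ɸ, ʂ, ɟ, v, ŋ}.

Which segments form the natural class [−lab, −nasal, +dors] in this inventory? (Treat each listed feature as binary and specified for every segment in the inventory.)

Eliminate segments failing any feature: /ʒ, ʐ, ʈ, r, dʒ, l, ð, ʂ/ are [−dorsal]; /w, ɥ, b, ɸ, v/ are [+labial]; /ɳ, ɲ, ŋ/ are [+nasal]. The remaining /χ, k, ɟ/ satisfy [−labial], [−nasal], [+dorsal].

χ, k, ɟ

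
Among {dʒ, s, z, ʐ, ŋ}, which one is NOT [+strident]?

ŋ

/ʐ, dʒ, z, s/ are all [+strident]; /ŋ/ (velar nasal) is [-strident].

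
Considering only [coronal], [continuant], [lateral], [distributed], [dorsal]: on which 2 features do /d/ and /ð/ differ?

/d/ is the voiced alveolar stop and /ð/ is the voiced dental fricative. Both are [+coronal], [-lateral], [-dorsal]. /d/ is [-continuant] while /ð/ is [+continuant]; /d/ is [-distributed] while /ð/ is [+distributed], so the distinguishing features are [continuant], [distributed].

[continuant], [distributed]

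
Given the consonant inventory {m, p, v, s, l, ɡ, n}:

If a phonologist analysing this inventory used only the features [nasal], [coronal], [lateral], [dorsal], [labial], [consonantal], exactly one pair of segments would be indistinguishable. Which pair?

/p/ (voiceless bilabial stop) and /v/ (voiced labiodental fricative) are both [−nasal], [−coronal], [−lateral], [−dorsal], [+labial], [+consonantal], so none of the listed features separates them. (They do differ in [voice] and [continuant], which are not among the given features.) Every other pair in the inventory differs on at least one listed feature.

p, v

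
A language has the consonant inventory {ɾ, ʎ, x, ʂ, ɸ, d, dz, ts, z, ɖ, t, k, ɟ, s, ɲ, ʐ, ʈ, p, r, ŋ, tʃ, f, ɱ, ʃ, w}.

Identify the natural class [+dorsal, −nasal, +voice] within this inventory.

Eliminate segments failing any feature: /ɾ, ʂ, ɸ, d, dz, ts, z, ɖ, t, s, ʐ, ʈ, p, r, tʃ, f, ɱ, ʃ/ are [−dorsal]; /x, k/ are [−voice]; /ɲ, ŋ/ are [+nasal]. The remaining /ʎ, ɟ, w/ satisfy [+dorsal], [−nasal], [+voice].

ʎ, ɟ, w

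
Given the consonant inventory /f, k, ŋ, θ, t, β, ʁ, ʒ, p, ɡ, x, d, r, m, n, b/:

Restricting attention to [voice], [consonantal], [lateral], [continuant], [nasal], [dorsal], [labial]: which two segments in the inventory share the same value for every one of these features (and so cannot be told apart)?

Both /ʒ/ and /r/ are [+voice], [+consonantal], [−lateral], [+continuant], [−nasal], [−dorsal], [−labial]. Since the list omits [sonorant], [strident] and [anterior] — which do distinguish the voiced postalveolar fricative from the alveolar trill — this pair collapses; all other pairs remain distinct.

ʒ, r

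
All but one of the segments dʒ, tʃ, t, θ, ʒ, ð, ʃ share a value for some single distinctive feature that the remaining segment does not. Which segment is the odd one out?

t

[distributed] groups all but one: /tʃ, ð, ʒ, ʃ, dʒ, θ/ share [+distributed] while /t/ (voiceless alveolar stop) alone is [-distributed]. Removing any other segment would not leave a single-feature class that excludes it.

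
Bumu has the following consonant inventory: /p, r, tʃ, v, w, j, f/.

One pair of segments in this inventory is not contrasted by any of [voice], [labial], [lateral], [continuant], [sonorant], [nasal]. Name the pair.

/j/ (palatal glide) and /r/ (alveolar trill) are both [+voice], [−labial], [−lateral], [+continuant], [+sonorant], [−nasal], so none of the listed features separates them. (They do differ in [dorsal], which is not among the given features.) Every other pair in the inventory differs on at least one listed feature.

j, r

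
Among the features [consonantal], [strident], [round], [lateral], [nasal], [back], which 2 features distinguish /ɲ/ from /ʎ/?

[nasal], [lateral]

/ɲ/ is the palatal nasal and /ʎ/ is the palatal lateral approximant. Both are [+consonantal], [−strident], [−round], [−back]. /ɲ/ is [+nasal] while /ʎ/ is [−nasal]; /ɲ/ is [−lateral] while /ʎ/ is [+lateral], so the distinguishing features are [nasal], [lateral].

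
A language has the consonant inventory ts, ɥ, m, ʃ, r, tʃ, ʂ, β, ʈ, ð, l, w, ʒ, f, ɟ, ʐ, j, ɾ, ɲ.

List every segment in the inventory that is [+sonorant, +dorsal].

ɥ, w, j, ɲ

Eliminate segments failing any feature: /ts, ʃ, tʃ, ʂ, β, ʈ, ð, ʒ, f, ɟ, ʐ/ are [−sonorant]; /m, r, l, ɾ/ are [−dorsal]. The remaining /ɥ, w, j, ɲ/ satisfy [+sonorant], [+dorsal].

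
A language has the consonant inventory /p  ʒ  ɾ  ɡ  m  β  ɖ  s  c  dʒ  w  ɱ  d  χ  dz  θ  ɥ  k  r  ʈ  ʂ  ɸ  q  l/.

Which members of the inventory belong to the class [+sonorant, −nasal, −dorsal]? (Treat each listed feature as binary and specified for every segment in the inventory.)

ɾ, r, l

Checking each segment against [+sonorant], [−nasal], [−dorsal]: /ɾ/ (alveolar tap), /r/ (alveolar trill), /l/ (alveolar lateral approximant) satisfy every feature; every other segment in the inventory fails at least one.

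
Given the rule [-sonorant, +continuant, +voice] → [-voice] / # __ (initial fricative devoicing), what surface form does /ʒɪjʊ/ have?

Only the initial segment /ʒ/ is both word-initial and matches the structural description. It is a voiced postalveolar fricative, so [-sonorant, +continuant, +voice] holds; changing it to [-voice] with all other features held fixed yields /ʃ/ (voiceless postalveolar fricative). No other segment meets both the structural description and the environment, so the output is [ʃɪjʊ].

[ʃɪjʊ]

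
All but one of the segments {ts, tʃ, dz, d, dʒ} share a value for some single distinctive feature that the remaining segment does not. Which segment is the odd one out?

d

/dz, dʒ, tʃ, ts/ are all [+delayed release], but /d/ (voiced alveolar stop) is [−delayed release]. No other single segment can be removed to leave a set sharing one feature value that the removed segment lacks, so /d/ is the odd one out.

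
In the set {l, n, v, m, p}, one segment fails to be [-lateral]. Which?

l

/n, v, m, p/ are all [-lateral]; /l/ (alveolar lateral approximant) is [+lateral].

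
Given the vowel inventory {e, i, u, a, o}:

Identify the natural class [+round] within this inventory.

u, o

The feature [round] marks segments produced with lip rounding. In this inventory /u, o/ have that property, so they are [+round]; /e, i, a/ are [-round].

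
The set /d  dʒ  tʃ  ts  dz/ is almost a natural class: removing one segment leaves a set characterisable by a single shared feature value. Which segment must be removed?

d

[delayed release] (equivalently [strident]) groups all but one: /tʃ, dz, dʒ, ts/ share [+delayed release] while /d/ (voiced alveolar stop) alone is [−delayed release]. Removing any other segment would not leave a single-feature class that excludes it.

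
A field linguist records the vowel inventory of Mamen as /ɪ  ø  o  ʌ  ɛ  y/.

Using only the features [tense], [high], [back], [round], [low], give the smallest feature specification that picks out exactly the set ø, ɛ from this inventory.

[-high, -back]

Every target segment is [-high], [-back]; each remaining inventory member fails at least one of these. Each conjunct is needed — [-back] alone would also admit /ɪ, y/; [-high] alone would also admit /o, ʌ/ — and no other single listed feature has exactly this extension, so two is the minimum.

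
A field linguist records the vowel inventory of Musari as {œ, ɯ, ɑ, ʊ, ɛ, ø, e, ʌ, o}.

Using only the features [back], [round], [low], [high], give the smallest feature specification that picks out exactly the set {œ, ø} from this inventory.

[−back, +round]

Every target segment is [−back], [+round]; each remaining inventory member fails at least one of these. Each conjunct is needed — [+round] alone would also admit /ʊ, o/; [−back] alone would also admit /ɛ, e/ — and no other single listed feature has exactly this extension, so two is the minimum.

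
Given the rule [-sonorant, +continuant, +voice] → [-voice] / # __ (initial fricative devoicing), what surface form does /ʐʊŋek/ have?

[ʂʊŋek]

/ʐ/ satisfies [-sonorant, +continuant, +voice] and sits in # __. The [-voice] counterpart of the voiced retroflex fricative is /ʂ/. Other segments in /ʐʊŋek/ either fail the structural description or are not in the environment, so the surface form is [ʂʊŋek].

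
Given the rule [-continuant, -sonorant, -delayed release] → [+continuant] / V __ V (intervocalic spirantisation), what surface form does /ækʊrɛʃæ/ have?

[æxʊrɛʃæ]

Only /k/ occurs between two vowels (/æ/ __ /ʊ/) and matches the structural description. It is a voiceless velar stop, so [-continuant, -sonorant, -delayed release] holds; changing it to [+continuant] with all other features held fixed yields /x/ (voiceless velar fricative). No other segment meets both the structural description and the environment, so the output is [æxʊrɛʃæ].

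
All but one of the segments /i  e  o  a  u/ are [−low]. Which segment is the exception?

a

Every segment except /a/ is [−low]. /a/ (low unrounded vowel) is [+low], so it is the exception.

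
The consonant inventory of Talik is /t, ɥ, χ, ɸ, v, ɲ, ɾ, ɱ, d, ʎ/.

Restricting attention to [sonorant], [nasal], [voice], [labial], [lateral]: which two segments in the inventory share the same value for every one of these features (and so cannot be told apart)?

Both /χ/ and /t/ are [-sonorant], [-nasal], [-voice], [-labial], [-lateral]. Since the list omits [continuant], [coronal] and [dorsal] — which do distinguish the voiceless uvular fricative from the voiceless alveolar stop — this pair collapses; all other pairs remain distinct.

χ, t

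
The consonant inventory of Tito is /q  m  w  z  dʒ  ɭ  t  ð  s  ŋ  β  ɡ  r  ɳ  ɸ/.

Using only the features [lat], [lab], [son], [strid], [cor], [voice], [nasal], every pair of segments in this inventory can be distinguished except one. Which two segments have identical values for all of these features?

/z/ (voiced alveolar fricative) and /dʒ/ (voiced postalveolar affricate) are both [−lateral], [−labial], [−sonorant], [+strident], [+coronal], [+voice], [−nasal], so none of the listed features separates them. (They do differ in [continuant], [anterior] and [distributed], which are not among the given features.) Every other pair in the inventory differs on at least one listed feature.

z, dʒ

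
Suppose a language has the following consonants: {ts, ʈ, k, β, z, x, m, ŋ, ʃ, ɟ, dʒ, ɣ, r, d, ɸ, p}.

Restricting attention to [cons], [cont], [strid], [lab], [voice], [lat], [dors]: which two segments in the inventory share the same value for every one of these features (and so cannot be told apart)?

Both /ŋ/ and /ɟ/ are [+consonantal], [−continuant], [−strident], [−labial], [+voice], [−lateral], [+dorsal]. Since the list omits [sonorant], [nasal] and [back] — which do distinguish the velar nasal from the voiced palatal stop — this pair collapses; all other pairs remain distinct.

ŋ, ɟ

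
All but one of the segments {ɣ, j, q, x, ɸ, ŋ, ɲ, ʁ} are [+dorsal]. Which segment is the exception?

/j, x, ɣ, ɲ, ŋ, ʁ, q/ are all [+dorsal]; /ɸ/ (voiceless bilabial fricative) is [−dorsal].

ɸ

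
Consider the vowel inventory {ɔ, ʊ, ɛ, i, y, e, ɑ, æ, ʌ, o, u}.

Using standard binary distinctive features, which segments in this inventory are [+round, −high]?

Checking each segment against [+round], [−high]: /ɔ/ (mid back rounded lax vowel), /o/ (mid back rounded tense vowel) satisfy every feature; every other segment in the inventory fails at least one.

ɔ, o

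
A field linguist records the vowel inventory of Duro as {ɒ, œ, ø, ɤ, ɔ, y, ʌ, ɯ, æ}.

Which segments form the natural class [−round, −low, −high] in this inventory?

Among the inventory, the [−round] segments are /ɤ, ʌ, ɯ, æ/.
Then [−low] gives /ɤ, ʌ, ɯ/.
Among these, [−high] leaves /ɤ, ʌ/.

ɤ, ʌ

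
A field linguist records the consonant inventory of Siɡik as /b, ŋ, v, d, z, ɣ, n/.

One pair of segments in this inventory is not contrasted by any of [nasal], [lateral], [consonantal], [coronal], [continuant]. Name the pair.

Both /v/ and /ɣ/ are [-nasal], [-lateral], [+consonantal], [-coronal], [+continuant]. Since the list omits [labial] and [dorsal] — which do distinguish the voiced labiodental fricative from the voiced velar fricative — this pair collapses; all other pairs remain distinct.

v, ɣ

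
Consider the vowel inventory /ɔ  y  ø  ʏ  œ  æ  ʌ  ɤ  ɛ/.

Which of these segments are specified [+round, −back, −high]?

ø, œ

Among the inventory, the [+round] segments are /ɔ, y, ø, ʏ, œ/.
Within that set, [−back] gives /y, ø, ʏ, œ/.
Of those, [−high] leaves /ø, œ/.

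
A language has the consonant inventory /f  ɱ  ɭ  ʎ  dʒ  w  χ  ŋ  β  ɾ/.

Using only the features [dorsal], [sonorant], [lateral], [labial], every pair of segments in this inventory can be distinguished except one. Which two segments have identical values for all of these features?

On the given features, /β/ and /f/ have an identical profile: [-dorsal], [-sonorant], [-lateral], [+labial]. No other two segments in the inventory coincide on all 4 features. (They do differ in [voice], which is not among the given features.)

β, f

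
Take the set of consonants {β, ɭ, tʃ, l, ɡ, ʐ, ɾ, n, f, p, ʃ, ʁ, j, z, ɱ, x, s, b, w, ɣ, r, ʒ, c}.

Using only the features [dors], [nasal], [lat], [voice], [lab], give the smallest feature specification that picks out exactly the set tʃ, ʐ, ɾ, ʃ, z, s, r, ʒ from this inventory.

Every target segment is [−nasal], [−lateral], [−labial], [−dorsal]; each remaining inventory member fails at least one of these. Each conjunct is needed — [−lateral, −labial, −dorsal] alone would also admit /n/; [−nasal, −labial, −dorsal] alone would also admit /ɭ, l/; [−nasal, −lateral, −dorsal] alone would also admit /β, f, p, b/; [−nasal, −lateral, −labial] alone would also admit /ɡ, ʁ, j, x, …/ — and no other combination of three listed features has exactly this extension, so four is the minimum.

[−nasal, −lat, −lab, −dors]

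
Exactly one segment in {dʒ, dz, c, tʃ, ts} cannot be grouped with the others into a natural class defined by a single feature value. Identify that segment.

c

[delayed release] (equivalently [strident], [dorsal]) groups all but one: /dz, dʒ, ts, tʃ/ share [+delayed release] while /c/ (voiceless palatal stop) alone is [−delayed release]. Removing any other segment would not leave a single-feature class that excludes it.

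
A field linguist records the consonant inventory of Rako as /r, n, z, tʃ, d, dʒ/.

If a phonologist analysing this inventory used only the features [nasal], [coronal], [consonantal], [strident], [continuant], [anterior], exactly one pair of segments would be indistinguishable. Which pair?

tʃ, dʒ

/tʃ/ (voiceless postalveolar affricate) and /dʒ/ (voiced postalveolar affricate) are both [−nasal], [+coronal], [+consonantal], [+strident], [−continuant], [−anterior], so none of the listed features separates them. (They do differ in [voice], which is not among the given features.) Every other pair in the inventory differs on at least one listed feature.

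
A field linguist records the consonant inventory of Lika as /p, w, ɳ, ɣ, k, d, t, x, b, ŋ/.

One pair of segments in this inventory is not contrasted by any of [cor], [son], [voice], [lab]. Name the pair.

/k/ (voiceless velar stop) and /x/ (voiceless velar fricative) are both [−coronal], [−sonorant], [−voice], [−labial], so none of the listed features separates them. (They do differ in [continuant], which is not among the given features.) Every other pair in the inventory differs on at least one listed feature.

k, x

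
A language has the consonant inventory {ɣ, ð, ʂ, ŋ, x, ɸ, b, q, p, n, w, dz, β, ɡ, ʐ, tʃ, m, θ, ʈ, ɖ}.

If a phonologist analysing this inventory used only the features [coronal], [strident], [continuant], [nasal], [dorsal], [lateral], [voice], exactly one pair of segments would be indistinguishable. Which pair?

w, ɣ

/w/ (labial-velar glide) and /ɣ/ (voiced velar fricative) are both [-coronal], [-strident], [+continuant], [-nasal], [+dorsal], [-lateral], [+voice], so none of the listed features separates them. (They do differ in [sonorant], [labial] and [round], which are not among the given features.) Every other pair in the inventory differs on at least one listed feature.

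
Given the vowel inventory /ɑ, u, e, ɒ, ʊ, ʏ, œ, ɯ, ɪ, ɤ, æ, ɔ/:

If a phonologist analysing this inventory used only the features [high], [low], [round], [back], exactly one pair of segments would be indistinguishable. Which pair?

u, ʊ

Both /u/ and /ʊ/ are [+high], [−low], [+round], [+back]. Since the list omits [tense] — which does distinguish the high back rounded tense vowel from the high back rounded lax vowel — this pair collapses; all other pairs remain distinct.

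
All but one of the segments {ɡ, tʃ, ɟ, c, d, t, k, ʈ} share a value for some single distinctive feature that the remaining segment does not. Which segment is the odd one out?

[delayed release] (equivalently [strident]) groups all but one: /ɡ, t, k, c, ɟ, d, ʈ/ share [−delayed release] while /tʃ/ (voiceless postalveolar affricate) alone is [+delayed release]. Removing any other segment would not leave a single-feature class that excludes it.

tʃ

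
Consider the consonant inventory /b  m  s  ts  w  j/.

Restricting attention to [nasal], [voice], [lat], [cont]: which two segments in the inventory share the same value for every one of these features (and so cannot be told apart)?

j, w

/j/ (palatal glide) and /w/ (labial-velar glide) are both [−nasal], [+voice], [−lateral], [+continuant], so none of the listed features separates them. (They do differ in [labial], [round] and [back], which are not among the given features.) Every other pair in the inventory differs on at least one listed feature.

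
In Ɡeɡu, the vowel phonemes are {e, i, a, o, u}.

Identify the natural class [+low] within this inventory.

a

The [+low] segments here are /a/; the remaining /e, i, o, u/ are [-low].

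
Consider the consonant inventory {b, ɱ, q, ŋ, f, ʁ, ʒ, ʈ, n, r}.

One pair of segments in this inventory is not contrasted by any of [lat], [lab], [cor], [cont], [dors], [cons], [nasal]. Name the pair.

Both /ʒ/ and /r/ are [−lateral], [−labial], [+coronal], [+continuant], [−dorsal], [+consonantal], [−nasal]. Since the list omits [sonorant], [strident] and [anterior] — which do distinguish the voiced postalveolar fricative from the alveolar trill — this pair collapses; all other pairs remain distinct.

ʒ, r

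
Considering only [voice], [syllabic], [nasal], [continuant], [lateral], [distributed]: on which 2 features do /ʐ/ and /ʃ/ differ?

[voice], [distributed]

The two segments share [−syllabic], [−nasal], [+continuant], [−lateral]. The only features from the list on which they differ: /ʐ/ is [+voice] while /ʃ/ is [−voice]; /ʐ/ is [−distributed] while /ʃ/ is [+distributed].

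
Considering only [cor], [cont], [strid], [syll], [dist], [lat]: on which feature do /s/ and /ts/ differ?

[continuant]

The two segments share [+coronal], [+strident], [−syllabic], [−distributed], [−lateral]. The only feature from the list on which they differ: /s/ is [+continuant] while /ts/ is [−continuant].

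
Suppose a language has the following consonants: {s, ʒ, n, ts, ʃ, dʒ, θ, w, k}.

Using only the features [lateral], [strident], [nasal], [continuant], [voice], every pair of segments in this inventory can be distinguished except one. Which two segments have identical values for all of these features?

On the given features, /ʃ/ and /s/ have an identical profile: [-lateral], [+strident], [-nasal], [+continuant], [-voice]. No other two segments in the inventory coincide on all 5 features. (They do differ in [anterior] and [distributed], which are not among the given features.)

ʃ, s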